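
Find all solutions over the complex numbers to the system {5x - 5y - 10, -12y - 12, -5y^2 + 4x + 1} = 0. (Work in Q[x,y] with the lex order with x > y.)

Compute a lex Gröbner basis by Buchberger's algorithm.
f_1 = 5x - 5y - 10, LT = x.
f_2 = -12y - 12, LT = y.
f_3 = 4x - 5y^2 + 1, LT = x.

The S-polynomials (S(f_1,f_2), S(f_1,f_3), S(f_2,f_3)) all reduce to 0 modulo the current basis, so we have a Gröbner basis.
Inter-reduce: drop elements whose leading term is divisible by another's, tail-reduce, and make monic.
Reduced Gröbner basis: {x - 1, y + 1}.

From the last basis element, y + 1 = 0, so y takes values in {-1}. Each choice, substituted upward through the basis, yields the corresponding point(s) of the solution set.
  y = -1: the earlier basis element becomes x - 1 = 0, giving x = 1 — point (1, -1).

{(1, -1)}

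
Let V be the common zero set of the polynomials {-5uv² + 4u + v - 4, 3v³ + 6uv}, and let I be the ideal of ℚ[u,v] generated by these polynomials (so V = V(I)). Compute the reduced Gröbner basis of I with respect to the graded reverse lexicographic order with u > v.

f_1 = -5uv² + 4u + v - 4, LT = uv².
f_2 = 3v³ + 6uv, LT = v³.

S(f_1,f_2): lcm = uv³. S = -2u²v - ⅘uv - ⅕v² + ⅘v.
  leading term u²v: no divisor's leading term divides it; move -2u²v to the remainder.
  leading term uv: no divisor's leading term divides it; move -⅘uv to the remainder.
  leading term v²: no divisor's leading term divides it; move -⅕v² to the remainder.
  leading term v: no divisor's leading term divides it; move ⅘v to the remainder.
  remainder -2u²v - ⅘uv - ⅕v² + ⅘v ≠ 0; add g_3 = -2u²v - ⅘uv - ⅕v² + ⅘v to the basis.

S(f_1,g_3): lcm = u²v². S = -⅖uv² - 1/10v³ - ⅘u² - ⅕uv + ⅖v² + ⅘u.
  leading term uv²: subtract (2/25)·f_1 from -⅖uv² - 1/10v³ - ⅘u² - ⅕uv + ⅖v² + ⅘u → -1/10v³ - ⅘u² - ⅕uv + ⅖v² + 12/25u - 2/25v + 8/25
  leading term v³: subtract (-1/30)·f_2 from -1/10v³ - ⅘u² - ⅕uv + ⅖v² + 12/25u - 2/25v + 8/25 → -⅘u² + ⅖v² + 12/25u - 2/25v + 8/25
  leading term u²: no divisor's leading term divides it; move -⅘u² to the remainder.
  leading term v²: no divisor's leading term divides it; move ⅖v² to the remainder.
  leading term u: no divisor's leading term divides it; move 12/25u to the remainder.
  leading term v: no divisor's leading term divides it; move -2/25v to the remainder.
  leading term 1: no divisor's leading term divides it; move 8/25 to the remainder.
  remainder -⅘u² + ⅖v² + 12/25u - 2/25v + 8/25 ≠ 0; add g_4 = -⅘u² + ⅖v² + 12/25u - 2/25v + 8/25 to the basis.

The other S-polynomials (S(f_2,g_3), S(f_1,g_4), S(f_2,g_4), S(g_3,g_4)) all reduce to 0 modulo the current basis, so we have a Gröbner basis.
Inter-reduce: drop elements whose leading term is divisible by another's, tail-reduce, and make monic.

G = {uv² - ⅘u - ⅕v + ⅘, v³ + 2uv, u² - ½v² - ⅗u + 1/10v - ⅖}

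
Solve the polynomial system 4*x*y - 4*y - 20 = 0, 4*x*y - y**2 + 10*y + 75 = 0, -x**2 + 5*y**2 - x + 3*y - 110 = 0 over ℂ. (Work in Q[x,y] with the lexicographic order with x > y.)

{(0, -5)}

Compute a lex Gröbner basis by Buchberger's algorithm.
f_1 = 4*x*y - 4*y - 20, LT = x*y.
f_2 = 4*x*y - y**2 + 10*y + 75, LT = x*y.
f_3 = -x**2 - x + 5*y**2 + 3*y - 110, LT = x**2.

S(f_1,f_2): lcm = x*y. S = 1/4*y**2 - 7/2*y - 95/4.
  leading term y**2: no divisor's leading term divides it; move 1/4*y**2 to the remainder.
  leading term y: no divisor's leading term divides it; move -7/2*y to the remainder.
  leading term 1: no divisor's leading term divides it; move -95/4 to the remainder.
  remainder 1/4*y**2 - 7/2*y - 95/4 ≠ 0; add h_4 = 1/4*y**2 - 7/2*y - 95/4 to the basis.

S(f_1,f_3): lcm = x**2*y. S = -2*x*y - 5*x + 5*y**3 + 3*y**2 - 110*y.
  leading term x*y: subtract (-1/2)·f_1 from -2*x*y - 5*x + 5*y**3 + 3*y**2 - 110*y → -5*x + 5*y**3 + 3*y**2 - 112*y - 10
  leading term x: no divisor's leading term divides it; move -5*x to the remainder.
  leading term y**3: subtract (20*y)·h_4 from 5*y**3 + 3*y**2 - 112*y - 10 → 73*y**2 + 363*y - 10
  leading term y**2: subtract (292)·h_4 from 73*y**2 + 363*y - 10 → 1385*y + 6925
  leading term y: no divisor's leading term divides it; move 1385*y to the remainder.
  leading term 1: no divisor's leading term divides it; move 6925 to the remainder.
  remainder -5*x + 1385*y + 6925 ≠ 0; add h_5 = -5*x + 1385*y + 6925 to the basis.

S(f_2,f_3): lcm = x**2*y. S = -1/4*x*y**2 + 3/2*x*y + 75/4*x + 5*y**3 + 3*y**2 - 110*y.
  leading term x*y**2: subtract (-1/16*y)·f_1 from -1/4*x*y**2 + 3/2*x*y + 75/4*x + 5*y**3 + 3*y**2 - 110*y → 3/2*x*y + 75/4*x + 5*y**3 + 11/4*y**2 - 445/4*y
  leading term x*y: subtract (3/8)·f_1 from 3/2*x*y + 75/4*x + 5*y**3 + 11/4*y**2 - 445/4*y → 75/4*x + 5*y**3 + 11/4*y**2 - 439/4*y + 15/2
  leading term x: subtract (-15/4)·h_5 from 75/4*x + 5*y**3 + 11/4*y**2 - 439/4*y + 15/2 → 5*y**3 + 11/4*y**2 + 5084*y + 103905/4
  leading term y**3: subtract (20*y)·h_4 from 5*y**3 + 11/4*y**2 + 5084*y + 103905/4 → 291/4*y**2 + 5559*y + 103905/4
  leading term y**2: subtract (291)·h_4 from 291/4*y**2 + 5559*y + 103905/4 → 13155/2*y + 65775/2
  leading term y: no divisor's leading term divides it; move 13155/2*y to the remainder.
  leading term 1: no divisor's leading term divides it; move 65775/2 to the remainder.
  remainder 13155/2*y + 65775/2 ≠ 0; add h_6 = 13155/2*y + 65775/2 to the basis.

S(f_1,h_4): lcm = x*y**2. S = 14*x*y + 95*x - y**2 - 5*y.
  leading term x*y: subtract (7/2)·f_1 from 14*x*y + 95*x - y**2 - 5*y → 95*x - y**2 + 9*y + 70
  leading term x: subtract (-19)·h_5 from 95*x - y**2 + 9*y + 70 → -y**2 + 26324*y + 131645
  leading term y**2: subtract (-4)·h_4 from -y**2 + 26324*y + 131645 → 26310*y + 131550
  leading term y: subtract (4)·h_6 from 26310*y + 131550 → 0
  remainder 0.

S(f_2,h_4): lcm = x*y**2. S = 14*x*y + 95*x - 1/4*y**3 + 5/2*y**2 + 75/4*y.
  leading term x*y: subtract (7/2)·f_1 from 14*x*y + 95*x - 1/4*y**3 + 5/2*y**2 + 75/4*y → 95*x - 1/4*y**3 + 5/2*y**2 + 131/4*y + 70
  leading term x: subtract (-19)·h_5 from 95*x - 1/4*y**3 + 5/2*y**2 + 131/4*y + 70 → -1/4*y**3 + 5/2*y**2 + 105391/4*y + 131645
  leading term y**3: subtract (-y)·h_4 from -1/4*y**3 + 5/2*y**2 + 105391/4*y + 131645 → -y**2 + 26324*y + 131645
  leading term y**2: subtract (-4)·h_4 from -y**2 + 26324*y + 131645 → 26310*y + 131550
  leading term y: subtract (4)·h_6 from 26310*y + 131550 → 0
  remainder 0.

S(f_3,h_4): leading monomials are coprime, so the S-polynomial reduces to 0 (Buchberger's first criterion).
S(f_1,h_5): lcm = x*y. S = 277*y**2 + 1384*y - 5.
  leading term y**2: subtract (1108)·h_4 from 277*y**2 + 1384*y - 5 → 5262*y + 26310
  leading term y: subtract (4/5)·h_6 from 5262*y + 26310 → 0
  remainder 0.

S(f_2,h_5): lcm = x*y. S = 1107/4*y**2 + 2775/2*y + 75/4.
  leading term y**2: subtract (1107)·h_4 from 1107/4*y**2 + 2775/2*y + 75/4 → 5262*y + 26310
  leading term y: subtract (4/5)·h_6 from 5262*y + 26310 → 0
  remainder 0.

S(f_3,h_5): lcm = x**2. S = 277*x*y + 1386*x - 5*y**2 - 3*y + 110.
  leading term x*y: subtract (277/4)·f_1 from 277*x*y + 1386*x - 5*y**2 - 3*y + 110 → 1386*x - 5*y**2 + 274*y + 1495
  leading term x: subtract (-1386/5)·h_5 from 1386*x - 5*y**2 + 274*y + 1495 → -5*y**2 + 384196*y + 1921105
  leading term y**2: subtract (-20)·h_4 from -5*y**2 + 384196*y + 1921105 → 384126*y + 1920630
  leading term y: subtract (292/5)·h_6 from 384126*y + 1920630 → 0
  remainder 0.

S(h_4,h_5): leading monomials are coprime, so the S-polynomial reduces to 0 (Buchberger's first criterion).
S(f_1,h_6): lcm = x*y. S = -5*x - y - 5.
  leading term x: subtract (1)·h_5 from -5*x - y - 5 → -1386*y - 6930
  leading term y: subtract (-924/4385)·h_6 from -1386*y - 6930 → 0
  remainder 0.

S(f_2,h_6): lcm = x*y. S = -5*x - 1/4*y**2 + 5/2*y + 75/4.
  leading term x: subtract (1)·h_5 from -5*x - 1/4*y**2 + 5/2*y + 75/4 → -1/4*y**2 - 2765/2*y - 27625/4
  leading term y**2: subtract (-1)·h_4 from -1/4*y**2 - 2765/2*y - 27625/4 → -1386*y - 6930
  leading term y: subtract (-924/4385)·h_6 from -1386*y - 6930 → 0
  remainder 0.

S(f_3,h_6): leading monomials are coprime, so the S-polynomial reduces to 0 (Buchberger's first criterion).
S(h_4,h_6): lcm = y**2. S = -19*y - 95.
  leading term y: subtract (-38/13155)·h_6 from -19*y - 95 → 0
  remainder 0.

S(h_5,h_6): leading monomials are coprime, so the S-polynomial reduces to 0 (Buchberger's first criterion).
Every S-polynomial of the final basis reduces to 0, so we have a Gröbner basis.
Inter-reduce: drop elements whose leading term is divisible by another's, tail-reduce, and make monic.
Reduced Gröbner basis: {x, y + 5}.

Elimination: the polynomial y + 5 lies in the elimination ideal for y, so y ∈ {-5}. For each such y, the remaining basis elements (now univariate) give the rest of the solution.
  y = -5: the earlier basis element becomes x = 0, giving x = 0 — point (0, -5).
Check: every point annihilates each of the original generators.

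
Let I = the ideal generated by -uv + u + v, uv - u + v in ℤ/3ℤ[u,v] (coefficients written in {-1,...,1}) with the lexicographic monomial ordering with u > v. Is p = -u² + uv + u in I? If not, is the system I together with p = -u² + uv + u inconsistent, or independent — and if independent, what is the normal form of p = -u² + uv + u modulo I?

-u² + uv + u lies in I (it reduces to 0).

First compute the reduced Gröbner basis of I by Buchberger's algorithm.
f_1 = -uv + u + v, LT = uv.
f_2 = uv - u + v, LT = uv.

S(f_1,f_2): lcm = uv. S = v.
  leading term v: no divisor's leading term divides it; move v to the remainder.
  remainder v ≠ 0; add h_3 = v to the basis.

S(f_1,h_3): lcm = uv. S = -u - v.
  leading term u: no divisor's leading term divides it; move -u to the remainder.
  leading term v: subtract (-1)·h_3 from -v → 0
  remainder -u ≠ 0; add h_4 = -u to the basis.

S(f_2,h_3): lcm = uv. S = -u + v.
  leading term u: subtract (1)·h_4 from -u + v → v
  leading term v: subtract (1)·h_3 from v → 0
  remainder 0.

S(f_1,h_4): lcm = uv. S = -u - v.
  leading term u: subtract (1)·h_4 from -u - v → -v
  leading term v: subtract (-1)·h_3 from -v → 0
  remainder 0.

S(f_2,h_4): lcm = uv. S = -u + v.
  leading term u: subtract (1)·h_4 from -u + v → v
  leading term v: subtract (1)·h_3 from v → 0
  remainder 0.

S(h_3,h_4): leading monomials are coprime, so the S-polynomial reduces to 0 (Buchberger's first criterion).
Every S-polynomial of the final basis reduces to 0, so we have a Gröbner basis.
Inter-reduce: drop elements whose leading term is divisible by another's, tail-reduce, and make monic.
Reduced Gröbner basis: {u, v}.
Label its elements g_1 = u, g_2 = v.

Reduce p = -u² + uv + u modulo G:
  leading term u²: subtract (-u)·g_1 from -u² + uv + u → uv + u
  leading term uv: subtract (v)·g_1 from uv + u → u
  leading term u: subtract (1)·g_1 from u → 0
  normal form = 0.
Since the normal form is 0, p ∈ I.

Ideal membership is decidable via reduction modulo a Gröbner basis.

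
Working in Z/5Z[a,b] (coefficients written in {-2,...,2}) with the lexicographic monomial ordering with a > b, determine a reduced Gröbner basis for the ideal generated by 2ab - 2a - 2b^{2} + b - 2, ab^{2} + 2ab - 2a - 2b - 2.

G = {a + b^{3} + 1, b^{4} - b^{3} + b^{2} - 2b}

f_1 = 2ab - 2a - 2b^{2} + b - 2, LT = ab.
f_2 = ab^{2} + 2ab - 2a - 2b - 2, LT = ab^{2}.

S(f_1,f_2): lcm = ab^{2}. S = 2ab + 2a - b^{3} - 2b^{2} + b + 2.
  leading term ab: subtract (1)·f_1 from 2ab + 2a - b^{3} - 2b^{2} + b + 2 → -a - b^{3} - 1
  leading term a: no divisor's leading term divides it; move -a to the remainder.
  leading term b^{3}: no divisor's leading term divides it; move -b^{3} to the remainder.
  leading term 1: no divisor's leading term divides it; move -1 to the remainder.
  remainder -a - b^{3} - 1 ≠ 0; add g_3 = -a - b^{3} - 1 to the basis.

S(f_1,g_3): lcm = ab. S = -a - b^{4} - b^{2} + 2b - 1.
  leading term a: subtract (1)·g_3 from -a - b^{4} - b^{2} + 2b - 1 → -b^{4} + b^{3} - b^{2} + 2b
  leading term b^{4}: no divisor's leading term divides it; move -b^{4} to the remainder.
  leading term b^{3}: no divisor's leading term divides it; move b^{3} to the remainder.
  leading term b^{2}: no divisor's leading term divides it; move -b^{2} to the remainder.
  leading term b: no divisor's leading term divides it; move 2b to the remainder.
  remainder -b^{4} + b^{3} - b^{2} + 2b ≠ 0; add g_4 = -b^{4} + b^{3} - b^{2} + 2b to the basis.

The other S-polynomials (S(f_2,g_3), S(f_1,g_4), S(f_2,g_4), S(g_3,g_4)) all reduce to 0 modulo the current basis, so we have a Gröbner basis.
Inter-reduce: drop elements whose leading term is divisible by another's, tail-reduce, and make monic.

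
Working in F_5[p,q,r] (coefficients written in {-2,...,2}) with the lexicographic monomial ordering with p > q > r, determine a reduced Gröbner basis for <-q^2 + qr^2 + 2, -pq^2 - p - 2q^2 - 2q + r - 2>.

G = {pq - 2pr^2 - 2qr + 2q + 2r^3 + r^2 - 2, pr^4 - p + qr^3 + q - r^5 + 2r^4 + r^2 + 2r - 2, q^2 - qr^2 - 2}

This is the nonlinear analogue of row-reducing a linear system.

f_1 = -q^2 + qr^2 + 2, LT = q^2.
f_2 = -pq^2 - p - 2q^2 - 2q + r - 2, LT = pq^2.

S(f_1,f_2): lcm = pq^2. S = -pqr^2 + 2p - 2q^2 - 2q + r - 2.
  reduce S modulo (f_1, f_2):
  remainder -pqr^2 + 2p - 2qr^2 - 2q + r - 1 ≠ 0; add g_3 = -pqr^2 + 2p - 2qr^2 - 2q + r - 1 to the basis.

S(f_1,g_3): lcm = pq^2r^2. S = -pqr^4 + 2pq - 2pr^2 - 2q^2r^2 - 2q^2 + qr - q.
  reduce S modulo (f_1, f_2, g_3):
  remainder 2pq + pr^2 + qr - q - r^3 + 2r^2 + 1 ≠ 0; add g_4 = 2pq + pr^2 + qr - q - r^3 + 2r^2 + 1 to the basis.

S(g_3,g_4): lcm = pqr^2. S = 2pr^4 - 2p + 2qr^3 + 2q - 2r^5 - r^4 + 2r^2 - r + 1.
  reduce S modulo (f_1, f_2, g_3, g_4):
  remainder 2pr^4 - 2p + 2qr^3 + 2q - 2r^5 - r^4 + 2r^2 - r + 1 ≠ 0; add g_5 = 2pr^4 - 2p + 2qr^3 + 2q - 2r^5 - r^4 + 2r^2 - r + 1 to the basis.

The other S-polynomials (S(f_2,g_3), S(f_1,g_4), S(f_2,g_4), S(f_1,g_5), S(f_2,g_5), S(g_3,g_5), S(g_4,g_5)) all reduce to 0 modulo the current basis, so we have a Gröbner basis.
Inter-reduce: drop elements whose leading term is divisible by another's, tail-reduce, and make monic.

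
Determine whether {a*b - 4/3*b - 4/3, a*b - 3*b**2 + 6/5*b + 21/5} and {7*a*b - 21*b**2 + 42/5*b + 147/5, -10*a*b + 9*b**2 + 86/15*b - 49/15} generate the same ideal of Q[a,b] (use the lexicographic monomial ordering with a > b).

Yes, the ideals are equal.

Two ideals are equal iff their reduced Gröbner bases coincide (the reduced basis is unique for a fixed ordering).
Buchberger on the first generating set:
f_1 = a*b - 4/3*b - 4/3, LT = a*b.
f_2 = a*b - 3*b**2 + 6/5*b + 21/5, LT = a*b.

S(f_1,f_2): lcm = a*b. S = 3*b**2 - 38/15*b - 83/15.
  leading term b**2: no divisor's leading term divides it; move 3*b**2 to the remainder.
  leading term b: no divisor's leading term divides it; move -38/15*b to the remainder.
  leading term 1: no divisor's leading term divides it; move -83/15 to the remainder.
  remainder 3*b**2 - 38/15*b - 83/15 ≠ 0; add g_3 = 3*b**2 - 38/15*b - 83/15 to the basis.

S(f_1,g_3): lcm = a*b**2. S = 38/45*a*b + 83/45*a - 4/3*b**2 - 4/3*b.
  leading term a*b: subtract (38/45)·f_1 from 38/45*a*b + 83/45*a - 4/3*b**2 - 4/3*b → 83/45*a - 4/3*b**2 - 28/135*b + 152/135
  leading term a: no divisor's leading term divides it; move 83/45*a to the remainder.
  leading term b**2: subtract (-4/9)·g_3 from -4/3*b**2 - 28/135*b + 152/135 → -4/3*b - 4/3
  leading term b: no divisor's leading term divides it; move -4/3*b to the remainder.
  leading term 1: no divisor's leading term divides it; move -4/3 to the remainder.
  remainder 83/45*a - 4/3*b - 4/3 ≠ 0; add g_4 = 83/45*a - 4/3*b - 4/3 to the basis.

The other S-polynomials (S(f_2,g_3), S(f_1,g_4), S(f_2,g_4), S(g_3,g_4)) all reduce to 0 modulo the current basis, so we have a Gröbner basis.
Inter-reduce: drop elements whose leading term is divisible by another's, tail-reduce, and make monic.
Reduced Gröbner basis: {a - 60/83*b - 60/83, b**2 - 38/45*b - 83/45}.

Buchberger on the second generating set:
h_1 = 7*a*b - 21*b**2 + 42/5*b + 147/5, LT = a*b.
h_2 = -10*a*b + 9*b**2 + 86/15*b - 49/15, LT = a*b.

S(h_1,h_2): lcm = a*b. S = -21/10*b**2 + 133/75*b + 581/150.
  leading term b**2: no divisor's leading term divides it; move -21/10*b**2 to the remainder.
  leading term b: no divisor's leading term divides it; move 133/75*b to the remainder.
  leading term 1: no divisor's leading term divides it; move 581/150 to the remainder.
  remainder -21/10*b**2 + 133/75*b + 581/150 ≠ 0; add k_3 = -21/10*b**2 + 133/75*b + 581/150 to the basis.

S(h_1,k_3): lcm = a*b**2. S = 38/45*a*b + 83/45*a - 3*b**3 + 6/5*b**2 + 21/5*b.
  leading term a*b: subtract (38/315)·h_1 from 38/45*a*b + 83/45*a - 3*b**3 + 6/5*b**2 + 21/5*b → 83/45*a - 3*b**3 + 56/15*b**2 + 239/75*b - 266/75
  leading term a: no divisor's leading term divides it; move 83/45*a to the remainder.
  leading term b**3: subtract (10/7*b)·k_3 from -3*b**3 + 56/15*b**2 + 239/75*b - 266/75 → 6/5*b**2 - 176/75*b - 266/75
  leading term b**2: subtract (-4/7)·k_3 from 6/5*b**2 - 176/75*b - 266/75 → -4/3*b - 4/3
  leading term b: no divisor's leading term divides it; move -4/3*b to the remainder.
  leading term 1: no divisor's leading term divides it; move -4/3 to the remainder.
  remainder 83/45*a - 4/3*b - 4/3 ≠ 0; add k_4 = 83/45*a - 4/3*b - 4/3 to the basis.

The other S-polynomials (S(h_2,k_3), S(h_1,k_4), S(h_2,k_4), S(k_3,k_4)) all reduce to 0 modulo the current basis, so we have a Gröbner basis.
Inter-reduce: drop elements whose leading term is divisible by another's, tail-reduce, and make monic.
Reduced Gröbner basis: {a - 60/83*b - 60/83, b**2 - 38/45*b - 83/45}.

Same reduced basis, so the two generating sets span the same ideal.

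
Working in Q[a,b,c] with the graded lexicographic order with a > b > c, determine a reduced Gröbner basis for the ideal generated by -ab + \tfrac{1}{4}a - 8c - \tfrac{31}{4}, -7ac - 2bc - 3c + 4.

f_1 = -ab + \tfrac{1}{4}a - 8c - \tfrac{31}{4}, LT = ab.
f_2 = -7ac - 2bc - 3c + 4, LT = ac.

S(f_1,f_2): lcm = abc. S = -\tfrac{2}{7}b^{2}c - \tfrac{1}{4}ac - \tfrac{3}{7}bc + 8c^{2} + \tfrac{4}{7}b + \tfrac{31}{4}c.
  reduce S modulo (f_1, f_2):
  remainder -\tfrac{2}{7}b^{2}c - \tfrac{5}{14}bc + 8c^{2} + \tfrac{4}{7}b + \tfrac{55}{7}c - \tfrac{1}{7} ≠ 0; add g_3 = -\tfrac{2}{7}b^{2}c - \tfrac{5}{14}bc + 8c^{2} + \tfrac{4}{7}b + \tfrac{55}{7}c - \tfrac{1}{7} to the basis.

The other S-polynomials (S(f_1,g_3), S(f_2,g_3)) all reduce to 0 modulo the current basis, so we have a Gröbner basis.

G = {b^{2}c + \tfrac{5}{4}bc - 28c^{2} - 2b - \tfrac{55}{2}c + \tfrac{1}{2}, ab - \tfrac{1}{4}a + 8c + \tfrac{31}{4}, ac + \tfrac{2}{7}bc + \tfrac{3}{7}c - \tfrac{4}{7}}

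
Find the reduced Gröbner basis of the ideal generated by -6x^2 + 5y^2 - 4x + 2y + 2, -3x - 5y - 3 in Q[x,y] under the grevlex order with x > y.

f_1 = -6x^2 + 5y^2 - 4x + 2y + 2, LT = x^2.
f_2 = -3x - 5y - 3, LT = x.

S(f_1,f_2): lcm = x^2. S = -5/3xy - 5/6y^2 - 1/3x - 1/3y - 1/3.
  leading term xy: subtract (5/9y)·f_2 from -5/3xy - 5/6y^2 - 1/3x - 1/3y - 1/3 → 35/18y^2 - 1/3x + 4/3y - 1/3
  leading term y^2: no divisor's leading term divides it; move 35/18y^2 to the remainder.
  leading term x: subtract (1/9)·f_2 from -1/3x + 4/3y - 1/3 → 17/9y
  leading term y: no divisor's leading term divides it; move 17/9y to the remainder.
  remainder 35/18y^2 + 17/9y ≠ 0; add g_3 = 35/18y^2 + 17/9y to the basis.

The other S-polynomials (S(f_1,g_3), S(f_2,g_3)) all reduce to 0 modulo the current basis, so we have a Gröbner basis.
Inter-reduce: drop elements whose leading term is divisible by another's, tail-reduce, and make monic.

G = {y^2 + 34/35y, x + 5/3y + 1}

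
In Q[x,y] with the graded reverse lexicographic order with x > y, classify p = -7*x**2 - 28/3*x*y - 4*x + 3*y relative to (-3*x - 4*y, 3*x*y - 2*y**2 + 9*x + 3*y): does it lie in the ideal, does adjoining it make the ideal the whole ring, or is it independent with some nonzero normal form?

-7*x**2 - 28/3*x*y - 4*x + 3*y is independent of I; its normal form modulo I is 25/3*y.

First compute the reduced Gröbner basis of I by Buchberger's algorithm.
f_1 = -3*x - 4*y, LT = x.
f_2 = 3*x*y - 2*y**2 + 9*x + 3*y, LT = x*y.

S(f_1,f_2): lcm = x*y. S = 2*y**2 - 3*x - y.
  leading term y**2: no divisor's leading term divides it; move 2*y**2 to the remainder.
  leading term x: subtract (1)·f_1 from -3*x - y → 3*y
  leading term y: no divisor's leading term divides it; move 3*y to the remainder.
  remainder 2*y**2 + 3*y ≠ 0; add h_3 = 2*y**2 + 3*y to the basis.

The other S-polynomials (S(f_1,h_3), S(f_2,h_3)) all reduce to 0 modulo the current basis, so we have a Gröbner basis.
Inter-reduce: drop elements whose leading term is divisible by another's, tail-reduce, and make monic.
Reduced Gröbner basis: {y**2 + 3/2*y, x + 4/3*y}.
Label its elements g_1 = y**2 + 3/2*y, g_2 = x + 4/3*y.

Reduce p = -7*x**2 - 28/3*x*y - 4*x + 3*y modulo G:
  leading term x**2: subtract (-7*x)·g_2 from -7*x**2 - 28/3*x*y - 4*x + 3*y → -4*x + 3*y
  leading term x: subtract (-4)·g_2 from -4*x + 3*y → 25/3*y
  leading term y: no divisor's leading term divides it; move 25/3*y to the remainder.
  normal form = 25/3*y.
The normal form is nonzero, so p ∉ I. Since p minus its normal form lies in I, I + (p) = I + (r) where r = 25/3*y; decide whether this ideal is the whole ring.
Run Buchberger on G together with r (pairs among the g_i already reduce to 0 since G is a Gröbner basis):
g_1 = y**2 + 3/2*y, LT = y**2.
g_2 = x + 4/3*y, LT = x.
r = 25/3*y, LT = y.

The S-polynomials (S(g_1,g_2), S(g_1,r), S(g_2,r)) all reduce to 0 modulo the current basis, so we have a Gröbner basis.
Inter-reduce: drop elements whose leading term is divisible by another's, tail-reduce, and make monic.
Reduced Gröbner basis: {x, y}.
The reduced Gröbner basis of I + (p) is {x, y} ≠ {1}, a proper ideal, so the enlarged system stays consistent: p is independent of I, with normal form 25/3*y.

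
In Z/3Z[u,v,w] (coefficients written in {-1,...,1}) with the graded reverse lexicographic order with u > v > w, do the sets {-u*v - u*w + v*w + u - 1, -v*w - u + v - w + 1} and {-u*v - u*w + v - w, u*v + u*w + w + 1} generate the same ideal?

No, the ideals differ.

Two ideals are equal iff their reduced Gröbner bases coincide (the reduced basis is unique for a fixed ordering).
Buchberger on the first generating set:
f_1 = -u*v - u*w + v*w + u - 1, LT = u*v.
f_2 = -v*w - u + v - w + 1, LT = v*w.

S(f_1,f_2): lcm = u*v*w. S = u*w**2 - v*w**2 - u**2 + u*v + u*w + u + w.
  leading term u*w**2: no divisor's leading term divides it; move u*w**2 to the remainder.
  leading term v*w**2: subtract (w)·f_2 from -v*w**2 - u**2 + u*v + u*w + u + w → -u**2 + u*v - u*w - v*w + w**2 + u
  leading term u**2: no divisor's leading term divides it; move -u**2 to the remainder.
  leading term u*v: subtract (-1)·f_1 from u*v - u*w - v*w + w**2 + u → u*w + w**2 - u - 1
  leading term u*w: no divisor's leading term divides it; move u*w to the remainder.
  leading term w**2: no divisor's leading term divides it; move w**2 to the remainder.
  leading term u: no divisor's leading term divides it; move -u to the remainder.
  leading term 1: no divisor's leading term divides it; move -1 to the remainder.
  remainder u*w**2 - u**2 + u*w + w**2 - u - 1 ≠ 0; add g_3 = u*w**2 - u**2 + u*w + w**2 - u - 1 to the basis.

The other S-polynomials (S(f_1,g_3), S(f_2,g_3)) all reduce to 0 modulo the current basis, so we have a Gröbner basis.
Inter-reduce: drop elements whose leading term is divisible by another's, tail-reduce, and make monic.
Reduced Gröbner basis: {u*w**2 - u**2 + u*w + w**2 - u - 1, u*v + u*w - v + w, v*w + u - v + w - 1}.

Buchberger on the second generating set:
h_1 = -u*v - u*w + v - w, LT = u*v.
h_2 = u*v + u*w + w + 1, LT = u*v.

S(h_1,h_2): lcm = u*v. S = -v - 1.
  leading term v: no divisor's leading term divides it; move -v to the remainder.
  leading term 1: no divisor's leading term divides it; move -1 to the remainder.
  remainder -v - 1 ≠ 0; add k_3 = -v - 1 to the basis.

S(h_1,k_3): lcm = u*v. S = u*w - u - v + w.
  leading term u*w: no divisor's leading term divides it; move u*w to the remainder.
  leading term u: no divisor's leading term divides it; move -u to the remainder.
  leading term v: subtract (1)·k_3 from -v + w → w + 1
  leading term w: no divisor's leading term divides it; move w to the remainder.
  leading term 1: no divisor's leading term divides it; move 1 to the remainder.
  remainder u*w - u + w + 1 ≠ 0; add k_4 = u*w - u + w + 1 to the basis.

The other S-polynomials (S(h_2,k_3), S(h_1,k_4), S(h_2,k_4), S(k_3,k_4)) all reduce to 0 modulo the current basis, so we have a Gröbner basis.
Inter-reduce: drop elements whose leading term is divisible by another's, tail-reduce, and make monic.
Reduced Gröbner basis: {u*w - u + w + 1, v + 1}.

These differ, so the ideals are not equal.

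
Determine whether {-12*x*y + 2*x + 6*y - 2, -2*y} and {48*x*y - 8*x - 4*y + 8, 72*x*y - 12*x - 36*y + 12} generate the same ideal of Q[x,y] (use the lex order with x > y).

Yes, the ideals are equal.

Two ideals are equal iff their reduced Gröbner bases coincide (the reduced basis is unique for a fixed ordering).
Buchberger on the first generating set:
f_1 = -12*x*y + 2*x + 6*y - 2, LT = x*y.
f_2 = -2*y, LT = y.

S(f_1,f_2): lcm = x*y. S = -1/6*x - 1/2*y + 1/6.
  leading term x: no divisor's leading term divides it; move -1/6*x to the remainder.
  leading term y: subtract (1/4)·f_2 from -1/2*y + 1/6 → 1/6
  leading term 1: no divisor's leading term divides it; move 1/6 to the remainder.
  remainder -1/6*x + 1/6 ≠ 0; add g_3 = -1/6*x + 1/6 to the basis.

The other S-polynomials (S(f_1,g_3), S(f_2,g_3)) all reduce to 0 modulo the current basis, so we have a Gröbner basis.
Inter-reduce: drop elements whose leading term is divisible by another's, tail-reduce, and make monic.
Reduced Gröbner basis: {x - 1, y}.

Buchberger on the second generating set:
h_1 = 48*x*y - 8*x - 4*y + 8, LT = x*y.
h_2 = 72*x*y - 12*x - 36*y + 12, LT = x*y.

S(h_1,h_2): lcm = x*y. S = 5/12*y.
  leading term y: no divisor's leading term divides it; move 5/12*y to the remainder.
  remainder 5/12*y ≠ 0; add k_3 = 5/12*y to the basis.

S(h_1,k_3): lcm = x*y. S = -1/6*x - 1/12*y + 1/6.
  leading term x: no divisor's leading term divides it; move -1/6*x to the remainder.
  leading term y: subtract (-1/5)·k_3 from -1/12*y + 1/6 → 1/6
  leading term 1: no divisor's leading term divides it; move 1/6 to the remainder.
  remainder -1/6*x + 1/6 ≠ 0; add k_4 = -1/6*x + 1/6 to the basis.

The other S-polynomials (S(h_2,k_3), S(h_1,k_4), S(h_2,k_4), S(k_3,k_4)) all reduce to 0 modulo the current basis, so we have a Gröbner basis.
Inter-reduce: drop elements whose leading term is divisible by another's, tail-reduce, and make monic.
Reduced Gröbner basis: {x - 1, y}.

These coincide, so the ideals are equal.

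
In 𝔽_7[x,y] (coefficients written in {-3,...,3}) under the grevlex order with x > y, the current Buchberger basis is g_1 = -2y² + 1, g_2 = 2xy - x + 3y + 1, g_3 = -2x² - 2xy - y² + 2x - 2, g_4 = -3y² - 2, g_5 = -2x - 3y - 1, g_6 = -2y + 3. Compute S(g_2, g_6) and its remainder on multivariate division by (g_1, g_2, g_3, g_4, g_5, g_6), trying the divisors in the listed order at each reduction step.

lcm(LM(g_2), LM(g_6)) = xy.
S = (lcm/LT(g_2))·g_2 − (lcm/LT(g_6))·g_6 = x - 2y - 3.
Reduce S modulo (g_1, g_2, g_3, g_4, g_5, g_6) in that order:
  leading term x: subtract (3)·g_5 from x - 2y - 3 → 0
The remainder is 0, so this S-polynomial contributes no new basis element.

S(g_2, g_6) = x - 2y - 3; remainder on division = 0.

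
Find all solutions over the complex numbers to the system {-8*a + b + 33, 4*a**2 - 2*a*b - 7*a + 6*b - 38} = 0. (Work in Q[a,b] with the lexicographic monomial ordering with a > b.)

Compute a lex Gröbner basis by Buchberger's algorithm.
f_1 = -8*a + b + 33, LT = a.
f_2 = 4*a**2 - 2*a*b - 7*a + 6*b - 38, LT = a**2.

S(f_1,f_2): lcm = a**2. S = 3/8*a*b - 19/8*a - 3/2*b + 19/2.
  leading term a*b: subtract (-3/64*b)·f_1 from 3/8*a*b - 19/8*a - 3/2*b + 19/2 → -19/8*a + 3/64*b**2 + 3/64*b + 19/2
  leading term a: subtract (19/64)·f_1 from -19/8*a + 3/64*b**2 + 3/64*b + 19/2 → 3/64*b**2 - 1/4*b - 19/64
  leading term b**2: no divisor's leading term divides it; move 3/64*b**2 to the remainder.
  leading term b: no divisor's leading term divides it; move -1/4*b to the remainder.
  leading term 1: no divisor's leading term divides it; move -19/64 to the remainder.
  remainder 3/64*b**2 - 1/4*b - 19/64 ≠ 0; add h_3 = 3/64*b**2 - 1/4*b - 19/64 to the basis.

The other S-polynomials (S(f_1,h_3), S(f_2,h_3)) all reduce to 0 modulo the current basis, so we have a Gröbner basis.
Inter-reduce: drop elements whose leading term is divisible by another's, tail-reduce, and make monic.
Reduced Gröbner basis: {a - 1/8*b - 33/8, b**2 - 16/3*b - 19/3}.

From the last basis element, b**2 - 16/3*b - 19/3 = 0, so b takes values in {-1, 19/3}. Each choice, substituted upward through the basis, yields the corresponding point(s) of the solution set.
  b = -1: the earlier basis element becomes a - 4 = 0, giving a = 4 — point (4, -1).
  b = 19/3: the earlier basis element becomes a - 59/12 = 0, giving a = 59/12 — point (59/12, 19/3).
Each listed point satisfies every original equation (direct substitution).

{(4, -1), (59/12, 19/3)}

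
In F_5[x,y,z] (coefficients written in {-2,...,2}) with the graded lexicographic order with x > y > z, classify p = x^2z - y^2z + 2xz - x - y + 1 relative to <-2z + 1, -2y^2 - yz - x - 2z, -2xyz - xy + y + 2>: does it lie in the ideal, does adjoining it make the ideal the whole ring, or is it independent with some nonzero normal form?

First compute the reduced Gröbner basis of I by Buchberger's algorithm.
f_1 = -2z + 1, LT = z.
f_2 = -2y^2 - yz - x - 2z, LT = y^2.
f_3 = -2xyz - xy + y + 2, LT = xyz.

S(f_1,f_2): leading monomials are coprime, so the S-polynomial reduces to 0 (Buchberger's first criterion).
S(f_1,f_3): lcm = xyz. S = -xy - 2y + 1.
  leading term xy: no divisor's leading term divides it; move -xy to the remainder.
  leading term y: no divisor's leading term divides it; move -2y to the remainder.
  leading term 1: no divisor's leading term divides it; move 1 to the remainder.
  remainder -xy - 2y + 1 ≠ 0; add h_4 = -xy - 2y + 1 to the basis.

S(f_2,f_3): lcm = xy^2z. S = -2xyz^2 - 2x^2z + 2xy^2 + xz^2 - 2y^2 + y.
  leading term xyz^2: subtract (xyz)·f_1 from -2xyz^2 - 2x^2z + 2xy^2 + xz^2 - 2y^2 + y → -2x^2z + 2xy^2 - xyz + xz^2 - 2y^2 + y
  leading term x^2z: subtract (x^2)·f_1 from -2x^2z + 2xy^2 - xyz + xz^2 - 2y^2 + y → 2xy^2 - xyz + xz^2 - x^2 - 2y^2 + y
  leading term xy^2: subtract (-x)·f_2 from 2xy^2 - xyz + xz^2 - x^2 - 2y^2 + y → -2xyz + xz^2 - 2x^2 - 2xz - 2y^2 + y
  leading term xyz: subtract (xy)·f_1 from -2xyz + xz^2 - 2x^2 - 2xz - 2y^2 + y → xz^2 - 2x^2 - xy - 2xz - 2y^2 + y
  leading term xz^2: subtract (2xz)·f_1 from xz^2 - 2x^2 - xy - 2xz - 2y^2 + y → -2x^2 - xy + xz - 2y^2 + y
  leading term x^2: no divisor's leading term divides it; move -2x^2 to the remainder.
  leading term xy: subtract (1)·h_4 from -xy + xz - 2y^2 + y → xz - 2y^2 - 2y - 1
  leading term xz: subtract (2x)·f_1 from xz - 2y^2 - 2y - 1 → -2y^2 - 2x - 2y - 1
  leading term y^2: subtract (1)·f_2 from -2y^2 - 2x - 2y - 1 → yz - x - 2y + 2z - 1
  leading term yz: subtract (2y)·f_1 from yz - x - 2y + 2z - 1 → -x + y + 2z - 1
  leading term x: no divisor's leading term divides it; move -x to the remainder.
  leading term y: no divisor's leading term divides it; move y to the remainder.
  leading term z: subtract (-1)·f_1 from 2z - 1 → 0
  remainder -2x^2 - x + y ≠ 0; add h_5 = -2x^2 - x + y to the basis.

S(f_1,h_4): leading monomials are coprime, so the S-polynomial reduces to 0 (Buchberger's first criterion).
S(f_2,h_4): lcm = xy^2. S = -2xyz - 2x^2 + xz - 2y^2 + y.
  leading term xyz: subtract (xy)·f_1 from -2xyz - 2x^2 + xz - 2y^2 + y → -2x^2 - xy + xz - 2y^2 + y
  leading term x^2: subtract (1)·h_5 from -2x^2 - xy + xz - 2y^2 + y → -xy + xz - 2y^2 + x
  leading term xy: subtract (1)·h_4 from -xy + xz - 2y^2 + x → xz - 2y^2 + x + 2y - 1
  leading term xz: subtract (2x)·f_1 from xz - 2y^2 + x + 2y - 1 → -2y^2 - x + 2y - 1
  leading term y^2: subtract (1)·f_2 from -2y^2 - x + 2y - 1 → yz + 2y + 2z - 1
  leading term yz: subtract (2y)·f_1 from yz + 2y + 2z - 1 → 2z - 1
  leading term z: subtract (-1)·f_1 from 2z - 1 → 0
  remainder 0.

S(f_3,h_4): lcm = xyz. S = -2xy - 2yz + 2y + z - 1.
  leading term xy: subtract (2)·h_4 from -2xy - 2yz + 2y + z - 1 → -2yz + y + z + 2
  leading term yz: subtract (y)·f_1 from -2yz + y + z + 2 → z + 2
  leading term z: subtract (2)·f_1 from z + 2 → 0
  remainder 0.

S(f_1,h_5): leading monomials are coprime, so the S-polynomial reduces to 0 (Buchberger's first criterion).
S(f_2,h_5): leading monomials are coprime, so the S-polynomial reduces to 0 (Buchberger's first criterion).
S(f_3,h_5): lcm = x^2yz. S = -2x^2y + 2xyz - 2y^2z + 2xy - x.
  leading term x^2y: subtract (2x)·h_4 from -2x^2y + 2xyz - 2y^2z + 2xy - x → 2xyz - 2y^2z + xy + 2x
  leading term xyz: subtract (-xy)·f_1 from 2xyz - 2y^2z + xy + 2x → -2y^2z + 2xy + 2x
  leading term y^2z: subtract (y^2)·f_1 from -2y^2z + 2xy + 2x → 2xy - y^2 + 2x
  leading term xy: subtract (-2)·h_4 from 2xy - y^2 + 2x → -y^2 + 2x + y + 2
  leading term y^2: subtract (-2)·f_2 from -y^2 + 2x + y + 2 → -2yz + y + z + 2
  leading term yz: subtract (y)·f_1 from -2yz + y + z + 2 → z + 2
  leading term z: subtract (2)·f_1 from z + 2 → 0
  remainder 0.

S(h_4,h_5): lcm = x^2y. S = -xy - 2y^2 - x.
  leading term xy: subtract (1)·h_4 from -xy - 2y^2 - x → -2y^2 - x + 2y - 1
  leading term y^2: subtract (1)·f_2 from -2y^2 - x + 2y - 1 → yz + 2y + 2z - 1
  leading term yz: subtract (2y)·f_1 from yz + 2y + 2z - 1 → 2z - 1
  leading term z: subtract (-1)·f_1 from 2z - 1 → 0
  remainder 0.

Every S-polynomial of the final basis reduces to 0, so we have a Gröbner basis.
Inter-reduce: drop elements whose leading term is divisible by another's, tail-reduce, and make monic.
Reduced Gröbner basis: {x^2 - 2x + 2y, xy + 2y - 1, y^2 - 2x - y - 2, z + 2}.
Label its elements g_1 = x^2 - 2x + 2y, g_2 = xy + 2y - 1, g_3 = y^2 - 2x - y - 2, g_4 = z + 2.

Reduce p = x^2z - y^2z + 2xz - x - y + 1 modulo G:
  leading term x^2z: subtract (z)·g_1 from x^2z - y^2z + 2xz - x - y + 1 → -y^2z - xz - 2yz - x - y + 1
  leading term y^2z: subtract (-z)·g_3 from -y^2z - xz - 2yz - x - y + 1 → 2xz + 2yz - x - y - 2z + 1
  leading term xz: subtract (2x)·g_4 from 2xz + 2yz - x - y - 2z + 1 → 2yz - y - 2z + 1
  leading term yz: subtract (2y)·g_4 from 2yz - y - 2z + 1 → -2z + 1
  leading term z: subtract (-2)·g_4 from -2z + 1 → 0
  normal form = 0.
Since the normal form is 0, p ∈ I.

Ideal membership is decidable via reduction modulo a Gröbner basis.

x^2z - y^2z + 2xz - x - y + 1 lies in I (it reduces to 0).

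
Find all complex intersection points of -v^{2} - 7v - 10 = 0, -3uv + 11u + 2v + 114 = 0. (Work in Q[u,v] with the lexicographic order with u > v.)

Compute a lex Gröbner basis by Buchberger's algorithm.
f_1 = -v^{2} - 7v - 10, LT = v^{2}.
f_2 = -3uv + 11u + 2v + 114, LT = uv.

S(f_1,f_2): lcm = uv^{2}. S = \tfrac{32}{3}uv + 10u + \tfrac{2}{3}v^{2} + 38v.
  leading term uv: subtract (-\tfrac{32}{9})·f_2 from \tfrac{32}{3}uv + 10u + \tfrac{2}{3}v^{2} + 38v → \tfrac{442}{9}u + \tfrac{2}{3}v^{2} + \tfrac{406}{9}v + \tfrac{1216}{3}
  leading term u: no divisor's leading term divides it; move \tfrac{442}{9}u to the remainder.
  leading term v^{2}: subtract (-\tfrac{2}{3})·f_1 from \tfrac{2}{3}v^{2} + \tfrac{406}{9}v + \tfrac{1216}{3} → \tfrac{364}{9}v + \tfrac{1196}{3}
  leading term v: no divisor's leading term divides it; move \tfrac{364}{9}v to the remainder.
  leading term 1: no divisor's leading term divides it; move \tfrac{1196}{3} to the remainder.
  remainder \tfrac{442}{9}u + \tfrac{364}{9}v + \tfrac{1196}{3} ≠ 0; add h_3 = \tfrac{442}{9}u + \tfrac{364}{9}v + \tfrac{1196}{3} to the basis.

S(f_1,h_3): leading monomials are coprime, so the S-polynomial reduces to 0 (Buchberger's first criterion).
S(f_2,h_3): lcm = uv. S = -\tfrac{11}{3}u - \tfrac{14}{17}v^{2} - \tfrac{448}{51}v - 38.
  leading term u: subtract (-\tfrac{33}{442})·h_3 from -\tfrac{11}{3}u - \tfrac{14}{17}v^{2} - \tfrac{448}{51}v - 38 → -\tfrac{14}{17}v^{2} - \tfrac{98}{17}v - \tfrac{140}{17}
  leading term v^{2}: subtract (\tfrac{14}{17})·f_1 from -\tfrac{14}{17}v^{2} - \tfrac{98}{17}v - \tfrac{140}{17} → 0
  remainder 0.

Every S-polynomial of the final basis reduces to 0, so we have a Gröbner basis.
Inter-reduce: drop elements whose leading term is divisible by another's, tail-reduce, and make monic.
Reduced Gröbner basis: {u + \tfrac{14}{17}v + \tfrac{138}{17}, v^{2} + 7v + 10}.

From the last basis element, v^{2} + 7v + 10 = 0, so v takes values in {-5, -2}. Each choice, substituted upward through the basis, yields the corresponding point(s) of the solution set.
  v = -5: the earlier basis element becomes u + 4 = 0, giving u = -4 — point (-4, -5).
  v = -2: the earlier basis element becomes u + \tfrac{110}{17} = 0, giving u = -110/17 — point (-110/17, -2).
Check: every point annihilates each of the original generators.

{(-4, -5), (-110/17, -2)}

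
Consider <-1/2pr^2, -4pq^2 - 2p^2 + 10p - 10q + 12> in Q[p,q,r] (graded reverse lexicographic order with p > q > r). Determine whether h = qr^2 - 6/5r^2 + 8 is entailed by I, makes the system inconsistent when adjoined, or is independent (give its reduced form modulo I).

Adjoining qr^2 - 6/5r^2 + 8 makes the ideal the whole ring: the system is inconsistent.

First compute the reduced Gröbner basis of I by Buchberger's algorithm.
f_1 = -1/2pr^2, LT = pr^2.
f_2 = -4pq^2 - 2p^2 + 10p - 10q + 12, LT = pq^2.

S(f_1,f_2): lcm = pq^2r^2. S = -1/2p^2r^2 + 5/2pr^2 - 5/2qr^2 + 3r^2.
  leading term p^2r^2: subtract (p)·f_1 from -1/2p^2r^2 + 5/2pr^2 - 5/2qr^2 + 3r^2 → 5/2pr^2 - 5/2qr^2 + 3r^2
  leading term pr^2: subtract (-5)·f_1 from 5/2pr^2 - 5/2qr^2 + 3r^2 → -5/2qr^2 + 3r^2
  leading term qr^2: no divisor's leading term divides it; move -5/2qr^2 to the remainder.
  leading term r^2: no divisor's leading term divides it; move 3r^2 to the remainder.
  remainder -5/2qr^2 + 3r^2 ≠ 0; add k_3 = -5/2qr^2 + 3r^2 to the basis.

The other S-polynomials (S(f_1,k_3), S(f_2,k_3)) all reduce to 0 modulo the current basis, so we have a Gröbner basis.
Inter-reduce: drop elements whose leading term is divisible by another's, tail-reduce, and make monic.
Reduced Gröbner basis: {pq^2 + 1/2p^2 - 5/2p + 5/2q - 3, pr^2, qr^2 - 6/5r^2}.
Label its elements g_1 = pq^2 + 1/2p^2 - 5/2p + 5/2q - 3, g_2 = pr^2, g_3 = qr^2 - 6/5r^2.

Reduce h = qr^2 - 6/5r^2 + 8 modulo G:
  leading term qr^2: subtract (1)·g_3 from qr^2 - 6/5r^2 + 8 → 8
  leading term 1: no divisor's leading term divides it; move 8 to the remainder.
  normal form = 8.
The normal form is nonzero, so h ∉ I. Since h minus its normal form lies in I, I + (h) = I + (n) where n = 8; decide whether this ideal is the whole ring.
Here n = 8 is a nonzero constant, hence a unit: 1 ∈ I + (h), the Gröbner basis of I + (h) is {1}, and the enlarged system has no common solution — adjoining h is inconsistent.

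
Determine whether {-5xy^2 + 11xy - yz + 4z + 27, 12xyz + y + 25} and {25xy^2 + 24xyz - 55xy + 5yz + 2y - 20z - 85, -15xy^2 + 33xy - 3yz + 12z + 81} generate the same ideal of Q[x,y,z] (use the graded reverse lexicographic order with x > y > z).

Yes, the ideals are equal.

Since reduced Gröbner bases are canonical representatives of ideals under a given ordering, it suffices to compute and compare them.
Buchberger on the first generating set:
f_1 = -5xy^2 + 11xy - yz + 4z + 27, LT = xy^2.
f_2 = 12xyz + y + 25, LT = xyz.

S(f_1,f_2): lcm = xy^2z. S = -11/5xyz + 1/5yz^2 - 1/12y^2 - 4/5z^2 - 25/12y - 27/5z.
  leading term xyz: subtract (-11/60)·f_2 from -11/5xyz + 1/5yz^2 - 1/12y^2 - 4/5z^2 - 25/12y - 27/5z → 1/5yz^2 - 1/12y^2 - 4/5z^2 - 19/10y - 27/5z + 55/12
  leading term yz^2: no divisor's leading term divides it; move 1/5yz^2 to the remainder.
  leading term y^2: no divisor's leading term divides it; move -1/12y^2 to the remainder.
  leading term z^2: no divisor's leading term divides it; move -4/5z^2 to the remainder.
  leading term y: no divisor's leading term divides it; move -19/10y to the remainder.
  leading term z: no divisor's leading term divides it; move -27/5z to the remainder.
  leading term 1: no divisor's leading term divides it; move 55/12 to the remainder.
  remainder 1/5yz^2 - 1/12y^2 - 4/5z^2 - 19/10y - 27/5z + 55/12 ≠ 0; add g_3 = 1/5yz^2 - 1/12y^2 - 4/5z^2 - 19/10y - 27/5z + 55/12 to the basis.

S(f_2,g_3): lcm = xyz^2. S = 5/12xy^2 + 4xz^2 + 19/2xy + 27xz + 1/12yz - 275/12x + 25/12z.
  leading term xy^2: subtract (-1/12)·f_1 from 5/12xy^2 + 4xz^2 + 19/2xy + 27xz + 1/12yz - 275/12x + 25/12z → 4xz^2 + 125/12xy + 27xz - 275/12x + 29/12z + 9/4
  leading term xz^2: no divisor's leading term divides it; move 4xz^2 to the remainder.
  leading term xy: no divisor's leading term divides it; move 125/12xy to the remainder.
  leading term xz: no divisor's leading term divides it; move 27xz to the remainder.
  leading term x: no divisor's leading term divides it; move -275/12x to the remainder.
  leading term z: no divisor's leading term divides it; move 29/12z to the remainder.
  leading term 1: no divisor's leading term divides it; move 9/4 to the remainder.
  remainder 4xz^2 + 125/12xy + 27xz - 275/12x + 29/12z + 9/4 ≠ 0; add g_4 = 4xz^2 + 125/12xy + 27xz - 275/12x + 29/12z + 9/4 to the basis.

The other S-polynomials (S(f_1,g_3), S(f_1,g_4), S(f_2,g_4), S(g_3,g_4)) all reduce to 0 modulo the current basis, so we have a Gröbner basis.
Inter-reduce: drop elements whose leading term is divisible by another's, tail-reduce, and make monic.
Reduced Gröbner basis: {xy^2 - 11/5xy + 1/5yz - 4/5z - 27/5, xyz + 1/12y + 25/12, xz^2 + 125/48xy + 27/4xz - 275/48x + 29/48z + 9/16, yz^2 - 5/12y^2 - 4z^2 - 19/2y - 27z + 275/12}.

Buchberger on the second generating set:
h_1 = 25xy^2 + 24xyz - 55xy + 5yz + 2y - 20z - 85, LT = xy^2.
h_2 = -15xy^2 + 33xy - 3yz + 12z + 81, LT = xy^2.

S(h_1,h_2): lcm = xy^2. S = 24/25xyz + 2/25y + 2.
  leading term xyz: no divisor's leading term divides it; move 24/25xyz to the remainder.
  leading term y: no divisor's leading term divides it; move 2/25y to the remainder.
  leading term 1: no divisor's leading term divides it; move 2 to the remainder.
  remainder 24/25xyz + 2/25y + 2 ≠ 0; add k_3 = 24/25xyz + 2/25y + 2 to the basis.

S(h_1,k_3): lcm = xy^2z. S = 24/25xyz^2 - 11/5xyz + 1/5yz^2 - 1/12y^2 + 2/25yz - 4/5z^2 - 25/12y - 17/5z.
  leading term xyz^2: subtract (z)·k_3 from 24/25xyz^2 - 11/5xyz + 1/5yz^2 - 1/12y^2 + 2/25yz - 4/5z^2 - 25/12y - 17/5z → -11/5xyz + 1/5yz^2 - 1/12y^2 - 4/5z^2 - 25/12y - 27/5z
  leading term xyz: subtract (-55/24)·k_3 from -11/5xyz + 1/5yz^2 - 1/12y^2 - 4/5z^2 - 25/12y - 27/5z → 1/5yz^2 - 1/12y^2 - 4/5z^2 - 19/10y - 27/5z + 55/12
  leading term yz^2: no divisor's leading term divides it; move 1/5yz^2 to the remainder.
  leading term y^2: no divisor's leading term divides it; move -1/12y^2 to the remainder.
  leading term z^2: no divisor's leading term divides it; move -4/5z^2 to the remainder.
  leading term y: no divisor's leading term divides it; move -19/10y to the remainder.
  leading term z: no divisor's leading term divides it; move -27/5z to the remainder.
  leading term 1: no divisor's leading term divides it; move 55/12 to the remainder.
  remainder 1/5yz^2 - 1/12y^2 - 4/5z^2 - 19/10y - 27/5z + 55/12 ≠ 0; add k_4 = 1/5yz^2 - 1/12y^2 - 4/5z^2 - 19/10y - 27/5z + 55/12 to the basis.

S(k_3,k_4): lcm = xyz^2. S = 5/12xy^2 + 4xz^2 + 19/2xy + 27xz + 1/12yz - 275/12x + 25/12z.
  leading term xy^2: subtract (1/60)·h_1 from 5/12xy^2 + 4xz^2 + 19/2xy + 27xz + 1/12yz - 275/12x + 25/12z → -2/5xyz + 4xz^2 + 125/12xy + 27xz - 275/12x - 1/30y + 29/12z + 17/12
  leading term xyz: subtract (-5/12)·k_3 from -2/5xyz + 4xz^2 + 125/12xy + 27xz - 275/12x - 1/30y + 29/12z + 17/12 → 4xz^2 + 125/12xy + 27xz - 275/12x + 29/12z + 9/4
  leading term xz^2: no divisor's leading term divides it; move 4xz^2 to the remainder.
  leading term xy: no divisor's leading term divides it; move 125/12xy to the remainder.
  leading term xz: no divisor's leading term divides it; move 27xz to the remainder.
  leading term x: no divisor's leading term divides it; move -275/12x to the remainder.
  leading term z: no divisor's leading term divides it; move 29/12z to the remainder.
  leading term 1: no divisor's leading term divides it; move 9/4 to the remainder.
  remainder 4xz^2 + 125/12xy + 27xz - 275/12x + 29/12z + 9/4 ≠ 0; add k_5 = 4xz^2 + 125/12xy + 27xz - 275/12x + 29/12z + 9/4 to the basis.

The other S-polynomials (S(h_2,k_3), S(h_1,k_4), S(h_2,k_4), S(h_1,k_5), S(h_2,k_5), S(k_3,k_5), S(k_4,k_5)) all reduce to 0 modulo the current basis, so we have a Gröbner basis.
Inter-reduce: drop elements whose leading term is divisible by another's, tail-reduce, and make monic.
Reduced Gröbner basis: {xy^2 - 11/5xy + 1/5yz - 4/5z - 27/5, xyz + 1/12y + 25/12, xz^2 + 125/48xy + 27/4xz - 275/48x + 29/48z + 9/16, yz^2 - 5/12y^2 - 4z^2 - 19/2y - 27z + 275/12}.

Same reduced basis, so the two generating sets span the same ideal.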